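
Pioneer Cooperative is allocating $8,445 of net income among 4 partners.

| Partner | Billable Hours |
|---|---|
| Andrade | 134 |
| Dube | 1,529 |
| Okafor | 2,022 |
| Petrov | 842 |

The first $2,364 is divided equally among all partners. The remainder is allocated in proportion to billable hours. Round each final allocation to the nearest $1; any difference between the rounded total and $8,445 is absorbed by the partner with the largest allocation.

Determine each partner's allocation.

Equal tier: $2,364 ÷ 4 = $591 apiece.
Remainder $6,081 by billable hours (total 4,527): Andrade 180.00 → $180; Dube 2,053.87 → $2,054; Okafor 2,716.10 → $2,716; Petrov 1,131.04 → $1,131.
Totals: Andrade $591 + $180 = $771; Dube $591 + $2,054 = $2,645; Okafor $591 + $2,716 = $3,307; Petrov $591 + $1,131 = $1,722.

Andrade: $771; Dube: $2,645; Okafor: $3,307; Petrov: $1,722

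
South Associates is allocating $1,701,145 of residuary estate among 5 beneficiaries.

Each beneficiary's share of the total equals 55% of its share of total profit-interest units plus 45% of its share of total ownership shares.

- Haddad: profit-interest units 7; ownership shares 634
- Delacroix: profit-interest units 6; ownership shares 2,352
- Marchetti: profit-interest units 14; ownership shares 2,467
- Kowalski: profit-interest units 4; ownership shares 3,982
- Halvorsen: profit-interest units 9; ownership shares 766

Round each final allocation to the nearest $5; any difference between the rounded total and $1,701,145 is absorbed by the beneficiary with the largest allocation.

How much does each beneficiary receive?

Haddad: $211,315 | Delacroix: $316,845 | Marchetti: $512,600 | Kowalski: $392,385 | Halvorsen: $268,000

Totals — profit-interest units 40, ownership shares 10,201.
Combined weights (55% profit-interest units + 45% ownership shares): Haddad 0.1242; Delacroix 0.1863; Marchetti 0.3013; Kowalski 0.2307; Halvorsen 0.1575.
Proportional shares: Haddad 211,312.57; Delacroix 316,845.97; Marchetti 512,601.88; Kowalski 392,384.83; Halvorsen 267,999.75.
Rounded to nearest $5: Haddad $211,315; Delacroix $316,845; Marchetti $512,600; Kowalski $392,385; Halvorsen $268,000. Sum = $1,701,145.
No rounding difference to absorb.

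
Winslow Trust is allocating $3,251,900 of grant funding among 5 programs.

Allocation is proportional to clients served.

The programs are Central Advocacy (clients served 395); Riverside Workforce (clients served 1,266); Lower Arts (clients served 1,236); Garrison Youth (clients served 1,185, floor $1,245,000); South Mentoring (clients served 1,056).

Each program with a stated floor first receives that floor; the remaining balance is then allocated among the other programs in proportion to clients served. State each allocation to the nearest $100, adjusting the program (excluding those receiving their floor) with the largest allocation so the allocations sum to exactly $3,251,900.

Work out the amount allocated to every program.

Central Advocacy: $200,500; Riverside Workforce: $642,800; Lower Arts: $627,500; Garrison Youth: $1,245,000; South Mentoring: $536,100

Minimums first: Garrison Youth $1,245,000. Residual $2,006,900.
Residual split over remaining clients served 3,953: Central Advocacy 200,537.69 → $200,500; Riverside Workforce 642,736.00 → $642,700; Lower Arts 627,505.29 → $627,500; South Mentoring 536,121.02 → $536,100.
Rounding difference +$100 applied to Riverside Workforce → $642,800.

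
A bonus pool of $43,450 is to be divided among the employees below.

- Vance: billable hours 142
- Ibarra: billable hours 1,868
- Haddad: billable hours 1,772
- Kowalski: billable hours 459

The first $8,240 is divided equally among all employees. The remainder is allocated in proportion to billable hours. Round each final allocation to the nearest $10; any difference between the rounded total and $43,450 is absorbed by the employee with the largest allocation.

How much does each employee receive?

Vance: $3,240; Ibarra: $17,570; Haddad: $16,770; Kowalski: $5,870

Equal tier: $8,240 ÷ 4 = $2,060 apiece.
Remainder $35,210 by billable hours (total 4,241): Vance 1,178.92 → $1,180; Ibarra 15,508.67 → $15,510; Haddad 14,711.65 → $14,710; Kowalski 3,810.75 → $3,810.
Totals: Vance $2,060 + $1,180 = $3,240; Ibarra $2,060 + $15,510 = $17,570; Haddad $2,060 + $14,710 = $16,770; Kowalski $2,060 + $3,810 = $5,870.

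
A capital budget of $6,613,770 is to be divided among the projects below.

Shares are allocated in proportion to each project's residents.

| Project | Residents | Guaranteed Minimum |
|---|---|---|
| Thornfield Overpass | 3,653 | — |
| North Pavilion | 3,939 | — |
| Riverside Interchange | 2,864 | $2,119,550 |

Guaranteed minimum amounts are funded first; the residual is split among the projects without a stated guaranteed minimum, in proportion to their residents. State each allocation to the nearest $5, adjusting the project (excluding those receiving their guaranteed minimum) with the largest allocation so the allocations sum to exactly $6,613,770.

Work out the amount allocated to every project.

Fund the minimums — Riverside Interchange $2,119,550. Residual $4,494,220.
Residual split over remaining residents 7,592: Thornfield Overpass 2,162,458.60 → $2,162,460; North Pavilion 2,331,761.40 → $2,331,760.

Thornfield Overpass: $2,162,460 | North Pavilion: $2,331,760 | Riverside Interchange: $2,119,550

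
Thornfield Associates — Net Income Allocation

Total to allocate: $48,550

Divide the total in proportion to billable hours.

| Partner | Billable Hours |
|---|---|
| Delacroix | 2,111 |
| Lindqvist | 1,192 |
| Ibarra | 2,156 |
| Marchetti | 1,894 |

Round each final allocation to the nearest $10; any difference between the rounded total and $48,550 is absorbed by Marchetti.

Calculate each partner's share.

Sum of billable hours: 7,353.
Pro-rata amounts: Delacroix 2,111/7,353 × $48,550 = 13,938.40; Lindqvist 1,192/7,353 × $48,550 = 7,870.47; Ibarra 2,156/7,353 × $48,550 = 14,235.52; Marchetti 1,894/7,353 × $48,550 = 12,505.60.
After rounding ($10): Delacroix $13,940; Lindqvist $7,870; Ibarra $14,240; Marchetti $12,510. Sum = $48,560.
Difference $48,550 − $48,560 = −$10 applied to Marchetti: Marchetti becomes $12,500.

Delacroix: $13,940 | Lindqvist: $7,870 | Ibarra: $14,240 | Marchetti: $12,500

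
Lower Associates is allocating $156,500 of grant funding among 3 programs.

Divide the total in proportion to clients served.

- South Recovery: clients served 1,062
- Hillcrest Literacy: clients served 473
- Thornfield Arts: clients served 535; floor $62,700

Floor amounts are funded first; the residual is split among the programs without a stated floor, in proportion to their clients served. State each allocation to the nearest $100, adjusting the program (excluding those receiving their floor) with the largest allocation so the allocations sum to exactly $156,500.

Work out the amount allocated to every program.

South Recovery: $64,900 · Hillcrest Literacy: $28,900 · Thornfield Arts: $62,700

Minimums first: Thornfield Arts $62,700. Balance $93,800.
Balance split over remaining clients served 1,535: South Recovery 64,896.16 → $64,900; Hillcrest Literacy 28,903.84 → $28,900.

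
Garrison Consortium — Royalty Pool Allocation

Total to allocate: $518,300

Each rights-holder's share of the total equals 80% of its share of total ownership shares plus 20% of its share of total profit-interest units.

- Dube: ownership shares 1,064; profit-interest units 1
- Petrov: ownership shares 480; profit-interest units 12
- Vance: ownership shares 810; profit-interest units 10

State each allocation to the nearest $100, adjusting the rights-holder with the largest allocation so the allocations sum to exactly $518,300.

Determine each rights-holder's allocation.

Totals — ownership shares 2,354, profit-interest units 23.
Composite weights (80% ownership shares + 20% profit-interest units): Dube 0.3703; Petrov 0.2675; Vance 0.3622.
Proportional shares: Dube 191,922.83; Petrov 138,631.99; Vance 187,745.18.
Rounded to nearest $100: Dube $191,900; Petrov $138,600; Vance $187,700. Sum = $518,200.
Difference $518,300 − $518,200 = +$100 applied to largest allocation (Dube): Dube becomes $192,000.

Dube: $192,000 · Petrov: $138,600 · Vance: $187,700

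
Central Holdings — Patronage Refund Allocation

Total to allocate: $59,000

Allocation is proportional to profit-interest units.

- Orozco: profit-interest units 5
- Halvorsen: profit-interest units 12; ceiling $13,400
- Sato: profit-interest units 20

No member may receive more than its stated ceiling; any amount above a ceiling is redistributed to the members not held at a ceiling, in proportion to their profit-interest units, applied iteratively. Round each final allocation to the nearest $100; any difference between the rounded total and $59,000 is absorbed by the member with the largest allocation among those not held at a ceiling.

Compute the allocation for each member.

Orozco: $9,100 · Halvorsen: $13,400 · Sato: $36,500

Combined profit-interest units = 37.
Unconstrained shares: Orozco 7,972.97; Halvorsen 19,135.14; Sato 31,891.89.
Capped: Halvorsen ($13,400); remaining pool $45,600 reallocated over remaining profit-interest units 25.
Shares after redistribution: Orozco 9,120.00 → $9,100; Sato 36,480.00 → $36,500.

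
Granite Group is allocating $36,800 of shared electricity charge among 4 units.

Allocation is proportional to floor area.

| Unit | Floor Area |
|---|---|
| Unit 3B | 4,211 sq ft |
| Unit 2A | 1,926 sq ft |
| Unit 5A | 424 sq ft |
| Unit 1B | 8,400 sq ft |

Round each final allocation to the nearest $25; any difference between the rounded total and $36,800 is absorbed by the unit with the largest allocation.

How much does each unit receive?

Unit 3B: $10,350; Unit 2A: $4,725; Unit 5A: $1,050; Unit 1B: $20,675

Combined floor area = 14,961.
Proportional shares: Unit 3B 4,211/14,961 × $36,800 = 10,357.92; Unit 2A 1,926/14,961 × $36,800 = 4,737.44; Unit 5A 424/14,961 × $36,800 = 1,042.92; Unit 1B 8,400/14,961 × $36,800 = 20,661.72.
At nearest $25: Unit 3B $10,350; Unit 2A $4,725; Unit 5A $1,050; Unit 1B $20,650. Sum = $36,775.
Difference $36,800 − $36,775 = +$25 applied to largest allocation (Unit 1B): Unit 1B becomes $20,675.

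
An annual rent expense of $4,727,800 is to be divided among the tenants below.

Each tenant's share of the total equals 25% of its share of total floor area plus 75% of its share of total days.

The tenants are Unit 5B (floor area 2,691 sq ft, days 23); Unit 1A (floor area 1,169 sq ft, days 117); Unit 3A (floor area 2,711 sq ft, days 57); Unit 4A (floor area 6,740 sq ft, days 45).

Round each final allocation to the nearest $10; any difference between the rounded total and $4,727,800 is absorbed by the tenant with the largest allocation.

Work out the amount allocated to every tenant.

Floor area total 13,311; days total 242.
Composite weights (25% floor area + 75% days): Unit 5B 0.1218; Unit 1A 0.3846; Unit 3A 0.2276; Unit 4A 0.2660.
Pro-rata amounts: Unit 5B 575,949.57; Unit 1A 1,818,117.24; Unit 3A 1,075,902.74; Unit 4A 1,257,830.45.
At nearest $10: Unit 5B $575,950; Unit 1A $1,818,120; Unit 3A $1,075,900; Unit 4A $1,257,830. Sum = $4,727,800.
Sum already equals the total — no adjustment.

Unit 5B: $575,950 | Unit 1A: $1,818,120 | Unit 3A: $1,075,900 | Unit 4A: $1,257,830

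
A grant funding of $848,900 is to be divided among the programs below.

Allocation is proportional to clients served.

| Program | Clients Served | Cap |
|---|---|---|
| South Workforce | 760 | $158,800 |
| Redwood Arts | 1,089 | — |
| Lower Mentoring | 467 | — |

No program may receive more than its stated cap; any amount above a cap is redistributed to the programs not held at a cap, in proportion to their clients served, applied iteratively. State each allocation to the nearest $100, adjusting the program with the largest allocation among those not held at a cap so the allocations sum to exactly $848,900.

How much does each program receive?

South Workforce: $158,800 | Redwood Arts: $483,000 | Lower Mentoring: $207,100

Clients served total: 2,316.
Pro-rata shares before constraints: South Workforce 278,568.22; Redwood Arts 399,158.94; Lower Mentoring 171,172.84.
Held at cap: South Workforce ($158,800); residual $690,100 reallocated over remaining clients served 1,556.
Redistributed shares: Redwood Arts 482,981.30 → $483,000; Lower Mentoring 207,118.70 → $207,100.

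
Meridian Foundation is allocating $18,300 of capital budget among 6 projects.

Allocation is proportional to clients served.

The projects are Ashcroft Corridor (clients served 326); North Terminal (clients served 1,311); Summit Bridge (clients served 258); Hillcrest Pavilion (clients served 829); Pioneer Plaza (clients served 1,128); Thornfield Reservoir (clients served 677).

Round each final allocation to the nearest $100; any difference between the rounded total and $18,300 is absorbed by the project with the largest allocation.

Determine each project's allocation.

Ashcroft Corridor: $1,300 | North Terminal: $5,400 | Summit Bridge: $1,000 | Hillcrest Pavilion: $3,300 | Pioneer Plaza: $4,600 | Thornfield Reservoir: $2,700

Total clients served = 4,529.
Pro-rata amounts: Ashcroft Corridor 326/4,529 × $18,300 = 1,317.24; North Terminal 1,311/4,529 × $18,300 = 5,297.26; Summit Bridge 258/4,529 × $18,300 = 1,042.48; Hillcrest Pavilion 829/4,529 × $18,300 = 3,349.68; Pioneer Plaza 1,128/4,529 × $18,300 = 4,557.83; Thornfield Reservoir 677/4,529 × $18,300 = 2,735.50.
Rounded to nearest $100: Ashcroft Corridor $1,300; North Terminal $5,300; Summit Bridge $1,000; Hillcrest Pavilion $3,300; Pioneer Plaza $4,600; Thornfield Reservoir $2,700. Sum = $18,200.
Difference $18,300 − $18,200 = +$100 applied to largest allocation (North Terminal): North Terminal becomes $5,400.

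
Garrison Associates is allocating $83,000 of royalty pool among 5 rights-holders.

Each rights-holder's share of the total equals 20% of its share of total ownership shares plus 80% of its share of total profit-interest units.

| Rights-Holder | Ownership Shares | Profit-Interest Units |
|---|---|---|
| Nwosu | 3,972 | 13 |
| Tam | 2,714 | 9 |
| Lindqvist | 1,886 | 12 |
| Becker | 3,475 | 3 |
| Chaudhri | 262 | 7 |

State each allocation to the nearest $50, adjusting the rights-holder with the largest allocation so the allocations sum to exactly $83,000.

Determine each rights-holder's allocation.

Nwosu: $25,000 · Tam: $17,250 · Lindqvist: $20,650 · Becker: $9,200 · Chaudhri: $10,900

Ownership shares total 12,309; profit-interest units total 44.
Composite weights (20% ownership shares + 80% profit-interest units): Nwosu 0.3009; Tam 0.2077; Lindqvist 0.2488; Becker 0.1110; Chaudhri 0.1315.
Raw shares: Nwosu 24,974.85; Tam 17,241.94; Lindqvist 20,652.56; Becker 9,213.68; Chaudhri 10,916.97.
At nearest $50: Nwosu $24,950; Tam $17,250; Lindqvist $20,650; Becker $9,200; Chaudhri $10,900. Sum = $82,950.
Difference $83,000 − $82,950 = +$50 applied to largest allocation (Nwosu): Nwosu becomes $25,000.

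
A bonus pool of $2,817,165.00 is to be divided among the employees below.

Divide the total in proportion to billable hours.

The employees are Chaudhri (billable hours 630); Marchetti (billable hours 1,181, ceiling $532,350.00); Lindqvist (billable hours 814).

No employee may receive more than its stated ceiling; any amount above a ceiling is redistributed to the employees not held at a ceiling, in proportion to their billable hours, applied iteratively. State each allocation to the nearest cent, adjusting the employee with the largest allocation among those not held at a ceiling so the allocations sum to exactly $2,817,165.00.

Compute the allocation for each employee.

Chaudhri: $996,837.57 · Marchetti: $532,350.00 · Lindqvist: $1,287,977.43

Sum of billable hours: 2,625.
Pro-rata shares before constraints: Chaudhri 676,119.6000; Marchetti 1,267,455.9486; Lindqvist 873,589.4514.
Cap binds for Marchetti ($532,350.00); balance $2,284,815.00 reallocated over remaining billable hours 1,444.
Shares after redistribution: Chaudhri 996,837.5693 → $996,837.57; Lindqvist 1,287,977.4307 → $1,287,977.43.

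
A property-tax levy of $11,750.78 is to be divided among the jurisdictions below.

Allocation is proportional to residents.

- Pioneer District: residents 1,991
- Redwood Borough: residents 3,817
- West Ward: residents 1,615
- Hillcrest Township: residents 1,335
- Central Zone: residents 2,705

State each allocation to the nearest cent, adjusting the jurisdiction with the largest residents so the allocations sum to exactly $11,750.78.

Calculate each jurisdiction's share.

Total residents = 1,991 + 3,817 + 1,615 + 1,335 + 2,705 = 11,463.
Unrounded shares: Pioneer District 2,040.9843; Redwood Borough 3,912.8262; West Ward 1,655.5448; Hillcrest Township 1,368.5153; Central Zone 2,772.9094.
At nearest cent: Pioneer District $2,040.98; Redwood Borough $3,912.83; West Ward $1,655.54; Hillcrest Township $1,368.52; Central Zone $2,772.91. Sum = $11,750.78.
No rounding difference to absorb.

Pioneer District: $2,040.98 | Redwood Borough: $3,912.83 | West Ward: $1,655.54 | Hillcrest Township: $1,368.52 | Central Zone: $2,772.91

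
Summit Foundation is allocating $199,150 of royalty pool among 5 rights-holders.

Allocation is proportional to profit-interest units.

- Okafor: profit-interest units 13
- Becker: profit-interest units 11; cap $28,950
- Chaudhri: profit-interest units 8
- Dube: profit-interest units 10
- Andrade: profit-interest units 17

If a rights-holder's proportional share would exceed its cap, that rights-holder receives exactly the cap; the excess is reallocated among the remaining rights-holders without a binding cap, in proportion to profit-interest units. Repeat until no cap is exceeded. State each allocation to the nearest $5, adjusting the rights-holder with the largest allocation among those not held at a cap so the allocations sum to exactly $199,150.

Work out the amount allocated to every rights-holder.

Combined profit-interest units = 59.
Unconstrained shares: Okafor 43,880.51; Becker 37,129.66; Chaudhri 27,003.39; Dube 33,754.24; Andrade 57,382.20.
Held at cap: Becker ($28,950); remaining pool $170,200 reallocated over remaining profit-interest units 48.
Shares after redistribution: Okafor 46,095.83 → $46,095; Chaudhri 28,366.67 → $28,365; Dube 35,458.33 → $35,460; Andrade 60,279.17 → $60,280.

Okafor: $46,095 | Becker: $28,950 | Chaudhri: $28,365 | Dube: $35,460 | Andrade: $60,280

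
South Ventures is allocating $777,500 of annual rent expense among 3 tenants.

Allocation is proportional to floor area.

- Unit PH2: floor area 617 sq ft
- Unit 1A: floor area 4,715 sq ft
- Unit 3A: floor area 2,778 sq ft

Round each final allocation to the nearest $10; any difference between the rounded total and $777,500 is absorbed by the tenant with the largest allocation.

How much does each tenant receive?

Unit PH2: $59,150 · Unit 1A: $452,030 · Unit 3A: $266,320

Combined floor area = 8,110.
Proportional shares: Unit PH2 617/8,110 × $777,500 = 59,151.36; Unit 1A 4,715/8,110 × $777,500 = 452,023.74; Unit 3A 2,778/8,110 × $777,500 = 266,324.91.
At nearest $10: Unit PH2 $59,150; Unit 1A $452,020; Unit 3A $266,320. Sum = $777,490.
Difference $777,500 − $777,490 = +$10 applied to largest allocation (Unit 1A): Unit 1A becomes $452,030.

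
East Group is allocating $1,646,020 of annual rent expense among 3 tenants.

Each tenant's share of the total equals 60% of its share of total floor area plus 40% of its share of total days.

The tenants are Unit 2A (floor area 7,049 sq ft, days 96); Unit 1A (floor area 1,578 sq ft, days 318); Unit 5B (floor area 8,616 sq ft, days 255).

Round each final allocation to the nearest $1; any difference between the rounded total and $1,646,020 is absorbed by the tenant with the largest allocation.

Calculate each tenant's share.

Unit 2A: $498,219 | Unit 1A: $403,347 | Unit 5B: $744,454

Totals — floor area 17,243, days 669.
Composite weights (60% floor area + 40% days): Unit 2A 0.3027; Unit 1A 0.2450; Unit 5B 0.4523.
Proportional shares: Unit 2A 498,219.39; Unit 1A 403,346.94; Unit 5B 744,453.67.
After rounding ($1): Unit 2A $498,219; Unit 1A $403,347; Unit 5B $744,454. Sum = $1,646,020.
No rounding difference to absorb.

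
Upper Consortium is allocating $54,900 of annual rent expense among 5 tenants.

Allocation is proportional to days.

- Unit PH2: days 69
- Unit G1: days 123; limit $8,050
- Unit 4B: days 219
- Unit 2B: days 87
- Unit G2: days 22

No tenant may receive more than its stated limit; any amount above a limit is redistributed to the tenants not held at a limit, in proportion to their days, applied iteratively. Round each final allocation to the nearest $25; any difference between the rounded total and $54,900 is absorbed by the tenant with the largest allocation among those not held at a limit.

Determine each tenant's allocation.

Total days = 520.
Pro-rata shares before constraints: Unit PH2 7,284.81; Unit G1 12,985.96; Unit 4B 23,121.35; Unit 2B 9,185.19; Unit G2 2,322.69.
Held at cap: Unit G1 ($8,050); residual $46,850 reallocated over remaining days 397.
Shares after redistribution: Unit PH2 8,142.70 → $8,150; Unit 4B 25,844.21 → $25,850; Unit 2B 10,266.88 → $10,275; Unit G2 2,596.22 → $2,600.
Rounding difference −$25 applied to Unit 4B → $25,825.

Unit PH2: $8,150 · Unit G1: $8,050 · Unit 4B: $25,825 · Unit 2B: $10,275 · Unit G2: $2,600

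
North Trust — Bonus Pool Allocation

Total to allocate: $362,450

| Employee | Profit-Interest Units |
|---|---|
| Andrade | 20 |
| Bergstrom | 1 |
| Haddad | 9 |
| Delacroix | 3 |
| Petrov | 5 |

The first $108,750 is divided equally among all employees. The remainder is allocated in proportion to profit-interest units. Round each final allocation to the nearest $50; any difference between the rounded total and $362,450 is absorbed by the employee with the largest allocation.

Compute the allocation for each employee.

Andrade: $155,200 | Bergstrom: $28,450 | Haddad: $81,850 | Delacroix: $41,800 | Petrov: $55,150

$108,750 shared equally gives $21,750 per employee.
Remainder $253,700 by profit-interest units (total 38): Andrade 133,526.32 → $133,550; Bergstrom 6,676.32 → $6,700; Haddad 60,086.84 → $60,100; Delacroix 20,028.95 → $20,050; Petrov 33,381.58 → $33,400.
Rounding difference −$100 on remainder applied to Andrade.
Totals: Andrade $21,750 + $133,450 = $155,200; Bergstrom $21,750 + $6,700 = $28,450; Haddad $21,750 + $60,100 = $81,850; Delacroix $21,750 + $20,050 = $41,800; Petrov $21,750 + $33,400 = $55,150.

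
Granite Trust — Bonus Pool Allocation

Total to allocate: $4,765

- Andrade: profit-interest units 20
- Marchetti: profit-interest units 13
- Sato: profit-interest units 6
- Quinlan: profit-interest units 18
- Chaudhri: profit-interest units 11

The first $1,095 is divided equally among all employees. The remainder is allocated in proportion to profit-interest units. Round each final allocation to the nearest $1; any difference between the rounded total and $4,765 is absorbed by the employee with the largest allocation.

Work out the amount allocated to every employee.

Andrade: $1,298 · Marchetti: $921 · Sato: $543 · Quinlan: $1,190 · Chaudhri: $813

First tranche $1,095 split equally: $219 each.
Remainder $3,670 by profit-interest units (total 68): Andrade 1,079.41 → $1,079; Marchetti 701.62 → $702; Sato 323.82 → $324; Quinlan 971.47 → $971; Chaudhri 593.68 → $594.
Totals: Andrade $219 + $1,079 = $1,298; Marchetti $219 + $702 = $921; Sato $219 + $324 = $543; Quinlan $219 + $971 = $1,190; Chaudhri $219 + $594 = $813.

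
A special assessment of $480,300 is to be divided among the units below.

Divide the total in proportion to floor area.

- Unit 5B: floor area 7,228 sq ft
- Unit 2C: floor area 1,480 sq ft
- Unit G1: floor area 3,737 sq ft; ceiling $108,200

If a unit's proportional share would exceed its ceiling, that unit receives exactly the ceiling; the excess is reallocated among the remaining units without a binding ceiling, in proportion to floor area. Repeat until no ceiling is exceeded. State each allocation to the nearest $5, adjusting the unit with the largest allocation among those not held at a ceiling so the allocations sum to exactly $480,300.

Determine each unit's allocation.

Unit 5B: $308,860 · Unit 2C: $63,240 · Unit G1: $108,200

Combined floor area = 12,445.
Unconstrained shares: Unit 5B 278,956.08; Unit 2C 57,118.84; Unit G1 144,225.08.
Capped: Unit G1 ($108,200); balance $372,100 reallocated over remaining floor area 8,708.
Redistributed shares: Unit 5B 308,858.38 → $308,860; Unit 2C 63,241.62 → $63,240.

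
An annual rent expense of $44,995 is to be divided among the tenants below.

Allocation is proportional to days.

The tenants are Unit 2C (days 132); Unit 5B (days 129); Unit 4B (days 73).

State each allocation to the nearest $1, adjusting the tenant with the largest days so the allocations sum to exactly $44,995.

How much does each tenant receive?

Days total: 334.
Proportional shares: Unit 2C 132/334 × $44,995 = 17,782.46; Unit 5B 129/334 × $44,995 = 17,378.31; Unit 4B 73/334 × $44,995 = 9,834.24.
After rounding ($1): Unit 2C $17,782; Unit 5B $17,378; Unit 4B $9,834. Sum = $44,994.
Difference $44,995 − $44,994 = +$1 applied to largest days (Unit 2C): Unit 2C becomes $17,783.

Unit 2C: $17,783 | Unit 5B: $17,378 | Unit 4B: $9,834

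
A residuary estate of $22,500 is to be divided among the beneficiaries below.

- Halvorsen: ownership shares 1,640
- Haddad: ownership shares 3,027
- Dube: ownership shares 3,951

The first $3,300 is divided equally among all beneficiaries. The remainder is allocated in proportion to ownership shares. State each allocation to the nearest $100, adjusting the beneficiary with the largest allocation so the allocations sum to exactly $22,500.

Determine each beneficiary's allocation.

First tranche $3,300 split equally: $1,100 each.
Remainder $19,200 by ownership shares (total 8,618): Halvorsen 3,653.75 → $3,700; Haddad 6,743.84 → $6,700; Dube 8,802.41 → $8,800.
Totals: Halvorsen $1,100 + $3,700 = $4,800; Haddad $1,100 + $6,700 = $7,800; Dube $1,100 + $8,800 = $9,900.

Halvorsen: $4,800 · Haddad: $7,800 · Dube: $9,900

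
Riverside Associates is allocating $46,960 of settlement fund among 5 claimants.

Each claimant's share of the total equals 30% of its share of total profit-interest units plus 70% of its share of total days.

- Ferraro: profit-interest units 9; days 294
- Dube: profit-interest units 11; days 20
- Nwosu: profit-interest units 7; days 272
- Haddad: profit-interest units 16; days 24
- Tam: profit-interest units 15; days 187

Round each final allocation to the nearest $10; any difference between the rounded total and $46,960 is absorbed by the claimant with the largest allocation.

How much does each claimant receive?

Ferraro: $14,300 · Dube: $3,500 · Nwosu: $12,920 · Haddad: $4,880 · Tam: $11,360

Profit-interest units total 58; days total 797.
Blended shares (30% profit-interest units + 70% days): Ferraro 0.3048; Dube 0.0745; Nwosu 0.2751; Haddad 0.1038; Tam 0.2418.
Proportional shares: Ferraro 14,312.00; Dube 3,496.76; Nwosu 12,918.83; Haddad 4,876.22; Tam 11,356.20.
After rounding ($10): Ferraro $14,310; Dube $3,500; Nwosu $12,920; Haddad $4,880; Tam $11,360. Sum = $46,970.
Difference $46,960 − $46,970 = −$10 applied to largest allocation (Ferraro): Ferraro becomes $14,300.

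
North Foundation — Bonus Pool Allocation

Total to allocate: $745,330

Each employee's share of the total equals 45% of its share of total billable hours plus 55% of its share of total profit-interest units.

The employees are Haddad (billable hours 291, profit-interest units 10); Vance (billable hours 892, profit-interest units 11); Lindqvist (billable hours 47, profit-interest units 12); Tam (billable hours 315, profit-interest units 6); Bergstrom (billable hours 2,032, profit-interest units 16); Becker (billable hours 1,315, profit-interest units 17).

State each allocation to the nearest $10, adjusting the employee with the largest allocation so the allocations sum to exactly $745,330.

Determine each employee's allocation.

Totals — billable hours 4,892, profit-interest units 72.
Combined weights (45% billable hours + 55% profit-interest units): Haddad 0.1032; Vance 0.1661; Lindqvist 0.0960; Tam 0.0748; Bergstrom 0.3091; Becker 0.2508.
Raw shares: Haddad 76,886.07; Vance 123,784.49; Lindqvist 71,544.27; Tam 55,757.55; Bergstrom 230,411.05; Becker 186,946.58.
Rounded to nearest $10: Haddad $76,890; Vance $123,780; Lindqvist $71,540; Tam $55,760; Bergstrom $230,410; Becker $186,950. Sum = $745,330.
No rounding difference to absorb.

Haddad: $76,890 | Vance: $123,780 | Lindqvist: $71,540 | Tam: $55,760 | Bergstrom: $230,410 | Becker: $186,950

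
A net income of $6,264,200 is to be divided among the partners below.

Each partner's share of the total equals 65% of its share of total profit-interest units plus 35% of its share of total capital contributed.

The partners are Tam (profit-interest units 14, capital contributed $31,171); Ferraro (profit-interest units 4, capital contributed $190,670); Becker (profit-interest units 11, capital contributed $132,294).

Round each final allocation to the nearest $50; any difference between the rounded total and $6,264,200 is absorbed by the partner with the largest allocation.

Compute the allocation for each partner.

Tam: $2,158,650 · Ferraro: $1,742,050 · Becker: $2,363,500

Profit-interest units total 29; capital contributed total 354,135.
Composite weights (65% profit-interest units + 35% capital contributed): Tam 0.3446; Ferraro 0.2781; Becker 0.3773.
Unrounded shares: Tam 2,158,644.20; Ferraro 1,742,066.79; Becker 2,363,489.02.
At nearest $50: Tam $2,158,650; Ferraro $1,742,050; Becker $2,363,500. Sum = $6,264,200.
No rounding difference to absorb.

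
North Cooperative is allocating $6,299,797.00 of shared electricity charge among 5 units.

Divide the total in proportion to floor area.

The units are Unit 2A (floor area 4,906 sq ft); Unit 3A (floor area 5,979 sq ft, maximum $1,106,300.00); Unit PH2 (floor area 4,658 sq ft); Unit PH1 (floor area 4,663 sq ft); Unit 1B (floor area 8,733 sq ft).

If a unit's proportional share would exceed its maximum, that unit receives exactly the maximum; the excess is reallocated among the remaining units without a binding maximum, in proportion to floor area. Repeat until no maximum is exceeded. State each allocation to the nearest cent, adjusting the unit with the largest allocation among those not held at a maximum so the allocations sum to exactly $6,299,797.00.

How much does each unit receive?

Unit 2A: $1,109,725.45 · Unit 3A: $1,106,300.00 · Unit PH2: $1,053,628.44 · Unit PH1: $1,054,759.43 · Unit 1B: $1,975,383.68

Combined floor area = 28,939.
Pro-rata shares before constraints: Unit 2A 1,067,998.3442; Unit 3A 1,301,582.1647; Unit PH2 1,014,010.6578; Unit PH1 1,015,099.1192; Unit 1B 1,901,106.7142.
Held at cap: Unit 3A ($1,106,300.00); residual $5,193,497.00 reallocated over remaining floor area 22,960.
Shares after redistribution: Unit 2A 1,109,725.4478 → $1,109,725.45; Unit PH2 1,053,628.4419 → $1,053,628.44; Unit PH1 1,054,759.4299 → $1,054,759.43; Unit 1B 1,975,383.6804 → $1,975,383.68.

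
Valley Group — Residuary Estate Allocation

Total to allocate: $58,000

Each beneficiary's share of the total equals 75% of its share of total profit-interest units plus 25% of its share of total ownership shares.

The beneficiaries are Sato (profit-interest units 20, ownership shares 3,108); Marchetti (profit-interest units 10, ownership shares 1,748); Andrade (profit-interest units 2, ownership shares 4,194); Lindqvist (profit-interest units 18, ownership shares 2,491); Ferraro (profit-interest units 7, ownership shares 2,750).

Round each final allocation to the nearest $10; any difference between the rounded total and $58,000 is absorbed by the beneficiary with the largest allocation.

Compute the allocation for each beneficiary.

Profit-interest units total 57; ownership shares total 14,291.
Composite weights (75% profit-interest units + 25% ownership shares): Sato 0.3175; Marchetti 0.1622; Andrade 0.0997; Lindqvist 0.2804; Ferraro 0.1402.
Pro-rata amounts: Sato 18,416.61; Marchetti 9,405.14; Andrade 5,781.65; Lindqvist 16,264.27; Ferraro 8,132.32.
Rounded to nearest $10: Sato $18,420; Marchetti $9,410; Andrade $5,780; Lindqvist $16,260; Ferraro $8,130. Sum = $58,000.
No rounding difference to absorb.

Sato: $18,420; Marchetti: $9,410; Andrade: $5,780; Lindqvist: $16,260; Ferraro: $8,130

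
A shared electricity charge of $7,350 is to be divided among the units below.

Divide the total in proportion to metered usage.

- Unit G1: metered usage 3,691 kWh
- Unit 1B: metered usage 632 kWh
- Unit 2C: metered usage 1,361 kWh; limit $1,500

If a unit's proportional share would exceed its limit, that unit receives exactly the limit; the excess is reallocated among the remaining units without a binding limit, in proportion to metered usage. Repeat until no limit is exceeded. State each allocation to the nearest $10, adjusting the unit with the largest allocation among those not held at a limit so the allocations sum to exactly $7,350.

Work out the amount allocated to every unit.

Unit G1: $4,990; Unit 1B: $860; Unit 2C: $1,500

Combined metered usage = 5,684.
Pro-rata shares before constraints: Unit G1 4,772.84; Unit 1B 817.24; Unit 2C 1,759.91.
Capped: Unit 2C ($1,500); balance $5,850 reallocated over remaining metered usage 4,323.
Shares after redistribution: Unit G1 4,994.76 → $4,990; Unit 1B 855.24 → $860.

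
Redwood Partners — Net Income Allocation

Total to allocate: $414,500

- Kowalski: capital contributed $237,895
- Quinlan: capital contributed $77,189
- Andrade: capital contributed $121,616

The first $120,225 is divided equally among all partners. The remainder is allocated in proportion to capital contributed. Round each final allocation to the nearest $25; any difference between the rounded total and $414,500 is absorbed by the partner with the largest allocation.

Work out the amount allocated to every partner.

Equal tier: $120,225 ÷ 3 = $40,075 apiece.
Remainder $294,275 by capital contributed (total 436,700): Kowalski 160,308.11 → $160,300; Quinlan 52,014.64 → $52,025; Andrade 81,952.25 → $81,950.
Totals: Kowalski $40,075 + $160,300 = $200,375; Quinlan $40,075 + $52,025 = $92,100; Andrade $40,075 + $81,950 = $122,025.

Kowalski: $200,375 · Quinlan: $92,100 · Andrade: $122,025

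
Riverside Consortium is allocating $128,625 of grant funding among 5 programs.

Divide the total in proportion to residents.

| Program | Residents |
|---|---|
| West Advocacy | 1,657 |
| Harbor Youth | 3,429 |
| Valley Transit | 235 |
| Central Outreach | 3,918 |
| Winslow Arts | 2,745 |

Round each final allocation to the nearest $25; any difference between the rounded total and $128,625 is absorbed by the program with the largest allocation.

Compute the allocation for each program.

West Advocacy: $17,775 · Harbor Youth: $36,800 · Valley Transit: $2,525 · Central Outreach: $42,075 · Winslow Arts: $29,450

Total residents = 11,984.
Unrounded shares: West Advocacy 1,657/11,984 × $128,625 = 17,784.68; Harbor Youth 3,429/11,984 × $128,625 = 36,803.67; Valley Transit 235/11,984 × $128,625 = 2,522.27; Central Outreach 3,918/11,984 × $128,625 = 42,052.13; Winslow Arts 2,745/11,984 × $128,625 = 29,462.25.
At nearest $25: West Advocacy $17,775; Harbor Youth $36,800; Valley Transit $2,525; Central Outreach $42,050; Winslow Arts $29,450. Sum = $128,600.
Difference $128,625 − $128,600 = +$25 applied to largest allocation (Central Outreach): Central Outreach becomes $42,075.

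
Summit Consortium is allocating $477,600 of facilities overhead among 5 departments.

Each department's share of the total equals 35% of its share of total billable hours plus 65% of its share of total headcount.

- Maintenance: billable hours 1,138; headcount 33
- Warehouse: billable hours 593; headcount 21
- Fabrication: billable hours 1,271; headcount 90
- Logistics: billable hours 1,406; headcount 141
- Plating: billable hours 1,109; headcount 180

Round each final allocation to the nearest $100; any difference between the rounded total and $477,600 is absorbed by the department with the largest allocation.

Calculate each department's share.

Maintenance: $56,500 · Warehouse: $32,000 · Fabrication: $98,600 · Logistics: $136,700 · Plating: $153,800

Totals — billable hours 5,517, headcount 465.
Combined weights (35% billable hours + 65% headcount): Maintenance 0.1183; Warehouse 0.0670; Fabrication 0.2064; Logistics 0.2863; Plating 0.3220.
Unrounded shares: Maintenance 56,511.57; Warehouse 31,987.22; Fabrication 98,595.29; Logistics 136,733.92; Plating 153,772.00.
After rounding ($100): Maintenance $56,500; Warehouse $32,000; Fabrication $98,600; Logistics $136,700; Plating $153,800. Sum = $477,600.
Rounded total matches; no reconciliation needed.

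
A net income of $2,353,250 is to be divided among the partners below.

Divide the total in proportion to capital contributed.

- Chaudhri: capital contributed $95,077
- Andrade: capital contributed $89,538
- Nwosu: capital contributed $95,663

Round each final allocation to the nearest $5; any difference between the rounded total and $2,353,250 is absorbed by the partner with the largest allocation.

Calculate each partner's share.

Sum of capital contributed: 280,278.
Unrounded shares: Chaudhri 95,077/280,278 × $2,353,250 = 798,278.67; Andrade 89,538/280,278 × $2,353,250 = 751,772.52; Nwosu 95,663/280,278 × $2,353,250 = 803,198.81.
Rounded to nearest $5: Chaudhri $798,280; Andrade $751,775; Nwosu $803,200. Sum = $2,353,255.
Difference $2,353,250 − $2,353,255 = −$5 applied to largest allocation (Nwosu): Nwosu becomes $803,195.

Chaudhri: $798,280 · Andrade: $751,775 · Nwosu: $803,195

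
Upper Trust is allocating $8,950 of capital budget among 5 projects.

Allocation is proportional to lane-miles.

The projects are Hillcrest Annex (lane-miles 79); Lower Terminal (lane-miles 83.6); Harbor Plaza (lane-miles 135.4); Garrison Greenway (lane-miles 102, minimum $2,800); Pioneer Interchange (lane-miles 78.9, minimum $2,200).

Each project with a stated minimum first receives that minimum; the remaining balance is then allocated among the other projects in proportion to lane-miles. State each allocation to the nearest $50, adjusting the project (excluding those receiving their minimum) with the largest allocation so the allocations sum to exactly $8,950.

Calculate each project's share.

Minimums first: Garrison Greenway $2,800; Pioneer Interchange $2,200. Remaining pool $3,950.
Remaining pool split over remaining lane-miles 298: Hillcrest Annex 1,047.15 → $1,050; Lower Terminal 1,108.12 → $1,100; Harbor Plaza 1,794.73 → $1,800.

Hillcrest Annex: $1,050 | Lower Terminal: $1,100 | Harbor Plaza: $1,800 | Garrison Greenway: $2,800 | Pioneer Interchange: $2,200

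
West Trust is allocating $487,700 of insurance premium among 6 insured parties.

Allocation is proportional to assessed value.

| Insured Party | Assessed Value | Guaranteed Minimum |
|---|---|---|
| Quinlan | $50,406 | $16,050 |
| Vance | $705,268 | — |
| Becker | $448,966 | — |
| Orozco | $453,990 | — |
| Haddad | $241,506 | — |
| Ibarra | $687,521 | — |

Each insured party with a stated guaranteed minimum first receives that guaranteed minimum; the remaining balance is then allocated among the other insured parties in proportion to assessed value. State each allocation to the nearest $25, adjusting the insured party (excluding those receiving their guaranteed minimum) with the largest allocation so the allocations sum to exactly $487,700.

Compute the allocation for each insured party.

Quinlan: $16,050 · Vance: $131,100 · Becker: $83,450 · Orozco: $84,400 · Haddad: $44,900 · Ibarra: $127,800

Fund the minimums — Quinlan $16,050. Balance $471,650.
Balance split over remaining assessed value 2,537,251: Vance 131,102.38 → $131,100; Becker 83,458.36 → $83,450; Orozco 84,392.27 → $84,400; Haddad 44,893.59 → $44,900; Ibarra 127,803.39 → $127,800.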